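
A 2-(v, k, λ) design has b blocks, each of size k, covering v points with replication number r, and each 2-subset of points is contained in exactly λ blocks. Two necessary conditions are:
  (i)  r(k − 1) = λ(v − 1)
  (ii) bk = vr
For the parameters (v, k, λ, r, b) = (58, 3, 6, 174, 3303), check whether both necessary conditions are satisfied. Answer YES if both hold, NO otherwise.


Condition (i): r(k − 1) = 174·2 = 348; λ(v − 1) = 6·57 = 342. Match? NO.
Condition (ii): bk = 3303·3 = 9909; vr = 58·174 = 10092. Match? NO.
Both conditions hold? NO.

NO


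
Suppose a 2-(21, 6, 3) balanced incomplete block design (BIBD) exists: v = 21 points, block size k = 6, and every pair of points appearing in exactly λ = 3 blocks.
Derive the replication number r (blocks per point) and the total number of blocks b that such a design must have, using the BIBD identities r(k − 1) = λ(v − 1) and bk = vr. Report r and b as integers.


Any 2-(v, k, λ) BIBD satisfies two necessary conditions:
  (i)  Each point sits in r blocks, and counting incidences through any fixed point gives r(k − 1) = λ(v − 1), so r = λ(v − 1)/(k − 1).
  (ii) Total incidences bk = vr, so b = vr/k.
Step 1: r = λ(v − 1)/(k − 1) = 3·(21 − 1)/(6 − 1) = 3·20/5 = 60/5 = 12.
Step 2: b = vr/k = 21·12/6 = 252/6 = 42.
Check integrality: r = 12 ∈ Z ✓, b = 42 ∈ Z ✓.
(These identities are necessary conditions: they determine r and b for any design with these parameters, but do not by themselves prove that one exists.)

r = 12, b = 42.


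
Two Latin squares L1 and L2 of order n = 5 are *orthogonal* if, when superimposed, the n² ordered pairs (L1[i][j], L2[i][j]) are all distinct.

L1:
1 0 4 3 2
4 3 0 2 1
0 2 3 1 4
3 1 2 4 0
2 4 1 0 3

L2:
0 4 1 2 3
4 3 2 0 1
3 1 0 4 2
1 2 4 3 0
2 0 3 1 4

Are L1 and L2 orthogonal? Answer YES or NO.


Form the n² = 25 superimposed pairs (L1[i][j], L2[i][j]), row by row (rows and columns indexed from 0):
row 0: (1,0) (0,4) (4,1) (3,2) (2,3)
row 1: (4,4) (3,3) (0,2) (2,0) (1,1)
row 2: (0,3) (2,1) (3,0) (1,4) (4,2)
row 3: (3,1) (1,2) (2,4) (4,3) (0,0)
row 4: (2,2) (4,0) (1,3) (0,1) (3,4)
Orthogonality requires all 25 pairs distinct.
Check by first coordinate: for each symbol s of L1, list the L2 entries in the n cells where L1 = s; they must all differ.
  L1 = 0: L2 entries (in reading order) 4, 2, 3, 0, 1 — all 5 distinct ✓
  L1 = 1: L2 entries (in reading order) 0, 1, 4, 2, 3 — all 5 distinct ✓
  L1 = 2: L2 entries (in reading order) 3, 0, 1, 4, 2 — all 5 distinct ✓
  L1 = 3: L2 entries (in reading order) 2, 3, 0, 1, 4 — all 5 distinct ✓
  L1 = 4: L2 entries (in reading order) 1, 4, 2, 3, 0 — all 5 distinct ✓
Every symbol of L1 meets every symbol of L2 exactly once, so all 25 pairs are distinct (25 of 25).
Conclusion: YES.

YES


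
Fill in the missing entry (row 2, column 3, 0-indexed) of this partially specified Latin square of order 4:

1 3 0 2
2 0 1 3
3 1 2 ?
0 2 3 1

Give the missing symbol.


Row 2 contains symbols [1, 2, 3] — missing [0].
Column 3 contains symbols [1, 2, 3] — missing [0].
The missing symbol must appear in both missing sets; intersection = [0].
Therefore the hidden value is 0.

Missing value = 0.


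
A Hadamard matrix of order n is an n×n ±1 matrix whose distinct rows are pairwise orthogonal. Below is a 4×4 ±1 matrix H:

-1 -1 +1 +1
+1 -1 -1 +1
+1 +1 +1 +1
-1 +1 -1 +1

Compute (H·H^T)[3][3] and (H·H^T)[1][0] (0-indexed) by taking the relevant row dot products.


Row 0 of H: [-1, -1, 1, 1].
Row 1 of H: [1, -1, -1, 1].
Row 3 of H: [-1, 1, -1, 1].
(H·H^T)[3][3] = Σ_j H[3][j]·H[3][j] = (-1)² + (1)² + (-1)² + (1)² = 1 + 1 + 1 + 1 = 4.
(H·H^T)[1][0] = Σ_j H[1][j]·H[0][j] = (1)·(-1) + (-1)·(-1) + (-1)·(1) + (1)·(1) = -1 + 1 + -1 + 1 = 0.
So rows 1 and 0 are orthogonal; the diagonal entry equals n = 4.

(3,3) entry = 4; (1,0) entry = 0.


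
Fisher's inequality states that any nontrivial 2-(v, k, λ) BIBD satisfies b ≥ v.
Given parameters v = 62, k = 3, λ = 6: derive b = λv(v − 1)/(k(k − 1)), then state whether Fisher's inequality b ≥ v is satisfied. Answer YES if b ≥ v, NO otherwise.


r = λ(v − 1)/(k − 1) = 6·61/2 = 183.
b = vr/k = 62·183/3 = 3782.
Fisher's inequality: b ≥ v ⇔ 3782 ≥ 62? YES.

YES


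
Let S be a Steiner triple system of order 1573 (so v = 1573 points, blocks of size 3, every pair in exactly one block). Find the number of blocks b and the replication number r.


An STS(v) is a 2-(v, 3, 1) BIBD: block size k = 3, λ = 1.
Replication: r(k − 1) = λ(v − 1) ⇒ r·2 = 1573 − 1 = 1572 ⇒ r = 786.
Block count: b = v(v − 1)/6 = 1573·1572/6 = 2472756/6 = 412126.
(Check via bk = vr: 412126·3 = 1236378 = 1573·786 = 1236378 ✓.)

r = 786, b = 412126.


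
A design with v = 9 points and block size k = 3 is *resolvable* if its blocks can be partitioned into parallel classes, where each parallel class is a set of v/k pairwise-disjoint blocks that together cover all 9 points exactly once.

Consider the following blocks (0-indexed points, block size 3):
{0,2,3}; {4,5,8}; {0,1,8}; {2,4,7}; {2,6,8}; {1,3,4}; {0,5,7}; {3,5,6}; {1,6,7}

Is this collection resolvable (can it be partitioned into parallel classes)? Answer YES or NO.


v = 9, block size k = 3, number of blocks = 9.
For resolvability, blocks must partition into parallel classes of size v/k = 3.
Total blocks must therefore be a multiple of 3: 9 = 3·3 + 0 ⇒ divisible ✓.
Greedy packing gives 3 candidate class(es). Each should be a full parallel class (size 3, covers all 9 points).
  Class 1 (3 blocks): {0,2,3}; {4,5,8}; {1,6,7}. Points covered: [0, 1, 2, 3, 4, 5, 6, 7, 8].
  Class 2 (3 blocks): {0,1,8}; {2,4,7}; {3,5,6}. Points covered: [0, 1, 2, 3, 4, 5, 6, 7, 8].
  Class 3 (3 blocks): {2,6,8}; {1,3,4}; {0,5,7}. Points covered: [0, 1, 2, 3, 4, 5, 6, 7, 8].
All classes full (size 3)? YES. All classes cover every point? YES.
Resolvable? YES.

YES


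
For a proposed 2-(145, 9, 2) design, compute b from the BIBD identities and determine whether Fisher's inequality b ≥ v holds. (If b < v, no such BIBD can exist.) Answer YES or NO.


b = λv(v − 1)/(k(k − 1)) = 2·145·144/(9·8) = 41760/72 = 580.
Compare with v = 145: b ≥ v, so Fisher's inequality holds.

YES


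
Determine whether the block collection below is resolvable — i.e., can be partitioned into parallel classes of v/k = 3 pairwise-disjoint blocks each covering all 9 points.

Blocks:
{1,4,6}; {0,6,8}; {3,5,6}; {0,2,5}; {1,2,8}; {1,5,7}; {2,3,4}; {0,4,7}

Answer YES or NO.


v = 9, block size k = 3, number of blocks = 8.
For resolvability, blocks must partition into parallel classes of size v/k = 3.
Total blocks must therefore be a multiple of 3: 8 = 3·2 + 2 ⇒ not divisible ✗.
Resolvable? NO.

NO


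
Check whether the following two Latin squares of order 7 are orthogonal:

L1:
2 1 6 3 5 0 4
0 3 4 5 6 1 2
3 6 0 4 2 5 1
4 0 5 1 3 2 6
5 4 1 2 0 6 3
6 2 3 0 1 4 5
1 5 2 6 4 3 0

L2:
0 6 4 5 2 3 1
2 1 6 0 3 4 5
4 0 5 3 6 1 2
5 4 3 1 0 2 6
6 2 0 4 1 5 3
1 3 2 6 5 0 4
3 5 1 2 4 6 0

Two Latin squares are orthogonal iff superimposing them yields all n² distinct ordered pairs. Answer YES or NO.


Form the n² = 49 superimposed pairs (L1[i][j], L2[i][j]), row by row (rows and columns indexed from 0):
row 0: (2,0) (1,6) (6,4) (3,5) (5,2) (0,3) (4,1)
row 1: (0,2) (3,1) (4,6) (5,0) (6,3) (1,4) (2,5)
row 2: (3,4) (6,0) (0,5) (4,3) (2,6) (5,1) (1,2)
row 3: (4,5) (0,4) (5,3) (1,1) (3,0) (2,2) (6,6)
row 4: (5,6) (4,2) (1,0) (2,4) (0,1) (6,5) (3,3)
row 5: (6,1) (2,3) (3,2) (0,6) (1,5) (4,0) (5,4)
row 6: (1,3) (5,5) (2,1) (6,2) (4,4) (3,6) (0,0)
Orthogonality requires all 49 pairs distinct.
Check by first coordinate: for each symbol s of L1, list the L2 entries in the n cells where L1 = s; they must all differ.
  L1 = 0: L2 entries (in reading order) 3, 2, 5, 4, 1, 6, 0 — all 7 distinct ✓
  L1 = 1: L2 entries (in reading order) 6, 4, 2, 1, 0, 5, 3 — all 7 distinct ✓
  L1 = 2: L2 entries (in reading order) 0, 5, 6, 2, 4, 3, 1 — all 7 distinct ✓
  L1 = 3: L2 entries (in reading order) 5, 1, 4, 0, 3, 2, 6 — all 7 distinct ✓
  L1 = 4: L2 entries (in reading order) 1, 6, 3, 5, 2, 0, 4 — all 7 distinct ✓
  L1 = 5: L2 entries (in reading order) 2, 0, 1, 3, 6, 4, 5 — all 7 distinct ✓
  L1 = 6: L2 entries (in reading order) 4, 3, 0, 6, 5, 1, 2 — all 7 distinct ✓
Every symbol of L1 meets every symbol of L2 exactly once, so all 49 pairs are distinct (49 of 49).
Conclusion: YES.

YES


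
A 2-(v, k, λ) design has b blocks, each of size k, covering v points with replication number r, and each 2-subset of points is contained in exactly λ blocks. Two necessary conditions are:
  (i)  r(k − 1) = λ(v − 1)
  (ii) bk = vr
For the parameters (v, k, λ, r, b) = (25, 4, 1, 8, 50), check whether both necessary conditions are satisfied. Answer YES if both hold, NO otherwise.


Condition (i): r(k − 1) = 8·3 = 24; λ(v − 1) = 1·24 = 24. Match? YES.
Condition (ii): bk = 50·4 = 200; vr = 25·8 = 200. Match? YES.
Both conditions hold? YES.

YES


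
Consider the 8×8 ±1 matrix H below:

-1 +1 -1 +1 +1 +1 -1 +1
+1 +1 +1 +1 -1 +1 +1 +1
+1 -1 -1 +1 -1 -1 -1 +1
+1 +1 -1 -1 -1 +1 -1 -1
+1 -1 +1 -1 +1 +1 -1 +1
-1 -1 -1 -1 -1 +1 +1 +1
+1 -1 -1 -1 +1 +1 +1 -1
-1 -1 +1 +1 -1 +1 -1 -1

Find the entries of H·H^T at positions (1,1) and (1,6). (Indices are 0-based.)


Row 1 of H: [1, 1, 1, 1, -1, 1, 1, 1].
Row 6 of H: [1, -1, -1, -1, 1, 1, 1, -1].
(H·H^T)[1][1] = Σ_j H[1][j]·H[1][j] = (1)² + (1)² + (1)² + (1)² + (-1)² + (1)² + (1)² + (1)² = 1 + 1 + 1 + 1 + 1 + 1 + 1 + 1 = 8.
(H·H^T)[1][6] = Σ_j H[1][j]·H[6][j] = (1)·(1) + (1)·(-1) + (1)·(-1) + (1)·(-1) + (-1)·(1) + (1)·(1) + (1)·(1) + (1)·(-1) = 1 + -1 + -1 + -1 + -1 + 1 + 1 + -1 = -2.
Rows 1 and 6 are not orthogonal (dot product = -2 ≠ 0), so H is not a Hadamard matrix.

(1,1) entry = 8; (1,6) entry = -2.


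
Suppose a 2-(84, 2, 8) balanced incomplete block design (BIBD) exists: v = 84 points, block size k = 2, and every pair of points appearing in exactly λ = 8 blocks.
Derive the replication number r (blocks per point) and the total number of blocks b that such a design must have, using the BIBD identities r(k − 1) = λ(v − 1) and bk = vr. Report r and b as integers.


Any 2-(v, k, λ) BIBD satisfies two necessary conditions:
  (i)  Each point sits in r blocks, and counting incidences through any fixed point gives r(k − 1) = λ(v − 1), so r = λ(v − 1)/(k − 1).
  (ii) Total incidences bk = vr, so b = vr/k.
Step 1: r = λ(v − 1)/(k − 1) = 8·(84 − 1)/(2 − 1) = 8·83/1 = 664/1 = 664.
Step 2: b = vr/k = 84·664/2 = 55776/2 = 27888.
Check integrality: r = 664 ∈ Z ✓, b = 27888 ∈ Z ✓.
(These identities are necessary conditions: they determine r and b for any design with these parameters, but do not by themselves prove that one exists.)

r = 664, b = 27888.


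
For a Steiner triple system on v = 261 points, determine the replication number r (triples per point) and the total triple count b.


An STS(v) is a 2-(v, 3, 1) BIBD: block size k = 3, λ = 1.
Replication: r(k − 1) = λ(v − 1) ⇒ r·2 = 261 − 1 = 260 ⇒ r = 130.
Block count: bk = vr ⇒ b·3 = 261·130 = 33930 ⇒ b = 11310.
(Check via b = v(v − 1)/6 = 261·260/6 = 67860/6 = 11310.)

r = 130, b = 11310.


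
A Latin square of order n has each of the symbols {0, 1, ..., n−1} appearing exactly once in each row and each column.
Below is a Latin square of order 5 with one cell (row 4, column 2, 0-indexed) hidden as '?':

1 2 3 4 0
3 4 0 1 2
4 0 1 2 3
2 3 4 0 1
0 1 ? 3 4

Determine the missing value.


Row 4 contains symbols [0, 1, 3, 4] — missing [2].
Column 2 contains symbols [0, 1, 3, 4] — missing [2].
The missing symbol must appear in both missing sets; intersection = [2].
Therefore the hidden value is 2.

Missing value = 2.


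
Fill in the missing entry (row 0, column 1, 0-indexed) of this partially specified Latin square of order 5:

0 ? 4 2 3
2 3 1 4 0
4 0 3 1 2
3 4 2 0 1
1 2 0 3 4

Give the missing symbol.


Row 0 contains symbols [0, 2, 3, 4] — missing [1].
Column 1 contains symbols [0, 2, 3, 4] — missing [1].
The missing symbol must appear in both missing sets; intersection = [1].
Therefore the hidden value is 1.

Missing value = 1.


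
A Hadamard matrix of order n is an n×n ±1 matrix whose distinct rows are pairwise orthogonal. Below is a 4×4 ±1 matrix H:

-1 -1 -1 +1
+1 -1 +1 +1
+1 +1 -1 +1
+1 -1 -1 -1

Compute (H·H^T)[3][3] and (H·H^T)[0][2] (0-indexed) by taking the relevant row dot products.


Row 0 of H: [-1, -1, -1, 1].
Row 2 of H: [1, 1, -1, 1].
Row 3 of H: [1, -1, -1, -1].
(H·H^T)[3][3] = Σ_j H[3][j]·H[3][j] = (1)² + (-1)² + (-1)² + (-1)² = 1 + 1 + 1 + 1 = 4.
(H·H^T)[0][2] = Σ_j H[0][j]·H[2][j] = (-1)·(1) + (-1)·(1) + (-1)·(-1) + (1)·(1) = -1 + -1 + 1 + 1 = 0.
So rows 0 and 2 are orthogonal; the diagonal entry equals n = 4.

(3,3) entry = 4; (0,2) entry = 0.


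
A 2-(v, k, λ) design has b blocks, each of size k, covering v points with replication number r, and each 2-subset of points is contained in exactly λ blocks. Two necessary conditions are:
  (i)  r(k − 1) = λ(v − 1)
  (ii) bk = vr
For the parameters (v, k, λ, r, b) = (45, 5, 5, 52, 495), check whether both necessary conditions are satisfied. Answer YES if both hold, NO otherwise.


Condition (i): r(k − 1) = 52·4 = 208; λ(v − 1) = 5·44 = 220. Match? NO.
Condition (ii): bk = 495·5 = 2475; vr = 45·52 = 2340. Match? NO.
Both conditions hold? NO.

NO


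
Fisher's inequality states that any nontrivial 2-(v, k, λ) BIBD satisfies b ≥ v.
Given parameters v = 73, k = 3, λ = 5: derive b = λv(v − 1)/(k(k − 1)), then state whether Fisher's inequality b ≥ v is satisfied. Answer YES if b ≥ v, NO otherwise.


r = λ(v − 1)/(k − 1) = 5·72/2 = 180.
b = vr/k = 73·180/3 = 4380.
Fisher's inequality: b ≥ v ⇔ 4380 ≥ 73? YES.

YES


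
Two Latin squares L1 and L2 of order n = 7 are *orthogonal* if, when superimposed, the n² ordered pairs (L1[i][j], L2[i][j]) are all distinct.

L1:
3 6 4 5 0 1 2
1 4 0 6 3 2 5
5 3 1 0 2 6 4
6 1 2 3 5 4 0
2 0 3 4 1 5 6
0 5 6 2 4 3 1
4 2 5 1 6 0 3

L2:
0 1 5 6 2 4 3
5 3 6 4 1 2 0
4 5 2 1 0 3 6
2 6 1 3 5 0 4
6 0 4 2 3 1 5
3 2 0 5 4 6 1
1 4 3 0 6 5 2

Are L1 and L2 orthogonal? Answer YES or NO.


Form the n² = 49 superimposed pairs (L1[i][j], L2[i][j]), row by row (rows and columns indexed from 0):
row 0: (3,0) (6,1) (4,5) (5,6) (0,2) (1,4) (2,3)
row 1: (1,5) (4,3) (0,6) (6,4) (3,1) (2,2) (5,0)
row 2: (5,4) (3,5) (1,2) (0,1) (2,0) (6,3) (4,6)
row 3: (6,2) (1,6) (2,1) (3,3) (5,5) (4,0) (0,4)
row 4: (2,6) (0,0) (3,4) (4,2) (1,3) (5,1) (6,5)
row 5: (0,3) (5,2) (6,0) (2,5) (4,4) (3,6) (1,1)
row 6: (4,1) (2,4) (5,3) (1,0) (6,6) (0,5) (3,2)
Orthogonality requires all 49 pairs distinct.
Check by first coordinate: for each symbol s of L1, list the L2 entries in the n cells where L1 = s; they must all differ.
  L1 = 0: L2 entries (in reading order) 2, 6, 1, 4, 0, 3, 5 — all 7 distinct ✓
  L1 = 1: L2 entries (in reading order) 4, 5, 2, 6, 3, 1, 0 — all 7 distinct ✓
  L1 = 2: L2 entries (in reading order) 3, 2, 0, 1, 6, 5, 4 — all 7 distinct ✓
  L1 = 3: L2 entries (in reading order) 0, 1, 5, 3, 4, 6, 2 — all 7 distinct ✓
  L1 = 4: L2 entries (in reading order) 5, 3, 6, 0, 2, 4, 1 — all 7 distinct ✓
  L1 = 5: L2 entries (in reading order) 6, 0, 4, 5, 1, 2, 3 — all 7 distinct ✓
  L1 = 6: L2 entries (in reading order) 1, 4, 3, 2, 5, 0, 6 — all 7 distinct ✓
Every symbol of L1 meets every symbol of L2 exactly once, so all 49 pairs are distinct (49 of 49).
Conclusion: YES.

YES


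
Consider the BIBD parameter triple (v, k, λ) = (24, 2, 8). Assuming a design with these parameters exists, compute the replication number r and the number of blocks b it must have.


Any 2-(v, k, λ) BIBD satisfies two necessary conditions:
  (i)  Each point sits in r blocks, and counting incidences through any fixed point gives r(k − 1) = λ(v − 1), so r = λ(v − 1)/(k − 1).
  (ii) Total incidences bk = vr, so b = vr/k.
Step 1: r = λ(v − 1)/(k − 1) = 8·(24 − 1)/(2 − 1) = 8·23/1 = 184/1 = 184.
Step 2: b = vr/k = 24·184/2 = 4416/2 = 2208.
Check integrality: r = 184 ∈ Z ✓, b = 2208 ∈ Z ✓.
(These identities are necessary conditions: they determine r and b for any design with these parameters, but do not by themselves prove that one exists.)

r = 184, b = 2208.


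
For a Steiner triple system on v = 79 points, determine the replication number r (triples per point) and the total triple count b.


An STS(v) is a 2-(v, 3, 1) BIBD: block size k = 3, λ = 1.
Replication: r(k − 1) = λ(v − 1) ⇒ r·2 = 79 − 1 = 78 ⇒ r = 39.
Block count: b = v(v − 1)/6 = 79·78/6 = 6162/6 = 1027.

r = 39, b = 1027.


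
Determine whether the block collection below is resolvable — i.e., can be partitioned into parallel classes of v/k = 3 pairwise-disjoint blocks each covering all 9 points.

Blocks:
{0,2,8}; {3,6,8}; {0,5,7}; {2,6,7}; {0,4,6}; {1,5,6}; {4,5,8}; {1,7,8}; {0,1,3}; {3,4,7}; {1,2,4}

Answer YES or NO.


v = 9, block size k = 3, number of blocks = 11.
For resolvability, blocks must partition into parallel classes of size v/k = 3.
Total blocks must therefore be a multiple of 3: 11 = 3·3 + 2 ⇒ not divisible ✗.
Resolvable? NO.

NO


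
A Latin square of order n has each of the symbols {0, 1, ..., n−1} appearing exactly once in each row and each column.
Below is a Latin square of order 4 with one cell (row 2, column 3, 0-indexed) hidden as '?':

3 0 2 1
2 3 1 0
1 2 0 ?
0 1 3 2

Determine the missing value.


Row 2 contains symbols [0, 1, 2] — missing [3].
Column 3 contains symbols [0, 1, 2] — missing [3].
The missing symbol must appear in both missing sets; intersection = [3].
Therefore the hidden value is 3.

Missing value = 3.


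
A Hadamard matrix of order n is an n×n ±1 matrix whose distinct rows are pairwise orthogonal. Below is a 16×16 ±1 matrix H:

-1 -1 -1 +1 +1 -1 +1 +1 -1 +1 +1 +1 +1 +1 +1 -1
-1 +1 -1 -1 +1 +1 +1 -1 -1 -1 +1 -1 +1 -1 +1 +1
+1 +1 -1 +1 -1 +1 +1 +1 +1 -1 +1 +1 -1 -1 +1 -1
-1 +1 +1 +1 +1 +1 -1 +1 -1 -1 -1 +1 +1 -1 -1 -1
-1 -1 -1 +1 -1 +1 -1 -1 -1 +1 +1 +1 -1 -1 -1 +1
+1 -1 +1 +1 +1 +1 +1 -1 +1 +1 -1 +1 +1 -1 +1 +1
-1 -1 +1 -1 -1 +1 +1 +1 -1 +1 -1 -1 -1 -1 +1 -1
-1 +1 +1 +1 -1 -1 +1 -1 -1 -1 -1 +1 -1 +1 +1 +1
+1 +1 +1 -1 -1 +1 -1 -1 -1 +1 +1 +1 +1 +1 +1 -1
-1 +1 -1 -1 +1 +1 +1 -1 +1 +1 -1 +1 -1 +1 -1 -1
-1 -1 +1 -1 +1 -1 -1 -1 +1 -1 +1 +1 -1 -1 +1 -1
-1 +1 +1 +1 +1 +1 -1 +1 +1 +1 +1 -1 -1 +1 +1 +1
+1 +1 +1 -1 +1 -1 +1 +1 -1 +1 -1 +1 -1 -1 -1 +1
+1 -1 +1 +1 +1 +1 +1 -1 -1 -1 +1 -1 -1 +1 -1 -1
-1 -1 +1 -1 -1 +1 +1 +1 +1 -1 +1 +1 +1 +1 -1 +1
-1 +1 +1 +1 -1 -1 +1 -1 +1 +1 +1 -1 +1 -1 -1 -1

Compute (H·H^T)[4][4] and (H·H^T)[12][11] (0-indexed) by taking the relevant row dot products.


Row 4 of H: [-1, -1, -1, 1, -1, 1, -1, -1, -1, 1, 1, 1, -1, -1, -1, 1].
Row 11 of H: [-1, 1, 1, 1, 1, 1, -1, 1, 1, 1, 1, -1, -1, 1, 1, 1].
Row 12 of H: [1, 1, 1, -1, 1, -1, 1, 1, -1, 1, -1, 1, -1, -1, -1, 1].
(H·H^T)[4][4] = Σ_j H[4][j]·H[4][j] = (-1)² + (-1)² + (-1)² + (1)² + (-1)² + (1)² + (-1)² + (-1)² + (-1)² + (1)² + (1)² + (1)² + (-1)² + (-1)² + (-1)² + (1)² = 1 + 1 + 1 + 1 + 1 + 1 + 1 + 1 + 1 + 1 + 1 + 1 + 1 + 1 + 1 + 1 = 16.
(H·H^T)[12][11] = Σ_j H[12][j]·H[11][j] = (1)·(-1) + (1)·(1) + (1)·(1) + (-1)·(1) + (1)·(1) + (-1)·(1) + (1)·(-1) + (1)·(1) + (-1)·(1) + (1)·(1) + (-1)·(1) + (1)·(-1) + (-1)·(-1) + (-1)·(1) + (-1)·(1) + (1)·(1) = -1 + 1 + 1 + -1 + 1 + -1 + -1 + 1 + -1 + 1 + -1 + -1 + 1 + -1 + -1 + 1 = -2.
Rows 12 and 11 are not orthogonal (dot product = -2 ≠ 0), so H is not a Hadamard matrix.

(4,4) entry = 16; (12,11) entry = -2.


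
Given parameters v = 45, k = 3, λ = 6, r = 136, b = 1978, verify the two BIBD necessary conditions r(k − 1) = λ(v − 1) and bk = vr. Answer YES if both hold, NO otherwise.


Condition (i): r(k − 1) = 136·2 = 272; λ(v − 1) = 6·44 = 264. Match? NO.
Condition (ii): bk = 1978·3 = 5934; vr = 45·136 = 6120. Match? NO.
Both conditions hold? NO.

NO


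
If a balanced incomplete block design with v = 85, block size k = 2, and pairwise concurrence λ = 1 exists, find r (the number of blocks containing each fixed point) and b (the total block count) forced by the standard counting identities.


Any 2-(v, k, λ) BIBD satisfies two necessary conditions:
  (i)  Each point sits in r blocks, and counting incidences through any fixed point gives r(k − 1) = λ(v − 1), so r = λ(v − 1)/(k − 1).
  (ii) Total incidences bk = vr, so b = vr/k.
Step 1: r = λ(v − 1)/(k − 1) = 1·(85 − 1)/(2 − 1) = 1·84/1 = 84/1 = 84.
Step 2: b = vr/k = 85·84/2 = 7140/2 = 3570.
Check integrality: r = 84 ∈ Z ✓, b = 3570 ∈ Z ✓.
(These identities are necessary conditions: they determine r and b for any design with these parameters, but do not by themselves prove that one exists.)

r = 84, b = 3570.


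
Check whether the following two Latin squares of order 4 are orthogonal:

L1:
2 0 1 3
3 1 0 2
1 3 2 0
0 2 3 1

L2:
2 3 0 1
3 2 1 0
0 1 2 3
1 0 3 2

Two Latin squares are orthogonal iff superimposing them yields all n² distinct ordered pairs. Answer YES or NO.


Form the n² = 16 superimposed pairs (L1[i][j], L2[i][j]), row by row (rows and columns indexed from 0):
row 0: (2,2) (0,3) (1,0) (3,1)
row 1: (3,3) (1,2) (0,1) (2,0)
row 2: (1,0) (3,1) (2,2) (0,3)
row 3: (0,1) (2,0) (3,3) (1,2)
Orthogonality requires all 16 pairs distinct.
But the pair (1,0) repeats: cell (0,2) has L1 = 1, L2 = 0, and cell (2,0) has L1 = 1, L2 = 0.
A repeated pair means some other pair never occurs (only 8 distinct pairs out of 16), so the squares are not orthogonal.
Conclusion: NO.

NO


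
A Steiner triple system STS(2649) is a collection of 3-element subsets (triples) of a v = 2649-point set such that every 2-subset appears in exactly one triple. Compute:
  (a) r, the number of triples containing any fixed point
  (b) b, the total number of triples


An STS(v) is a 2-(v, 3, 1) BIBD: block size k = 3, λ = 1.
Replication: r(k − 1) = λ(v − 1) ⇒ r·2 = 2649 − 1 = 2648 ⇒ r = 1324.
Block count: b = v(v − 1)/6 = 2649·2648/6 = 7014552/6 = 1169092.
(Check via bk = vr: 1169092·3 = 3507276 = 2649·1324 = 3507276 ✓.)

r = 1324, b = 1169092.


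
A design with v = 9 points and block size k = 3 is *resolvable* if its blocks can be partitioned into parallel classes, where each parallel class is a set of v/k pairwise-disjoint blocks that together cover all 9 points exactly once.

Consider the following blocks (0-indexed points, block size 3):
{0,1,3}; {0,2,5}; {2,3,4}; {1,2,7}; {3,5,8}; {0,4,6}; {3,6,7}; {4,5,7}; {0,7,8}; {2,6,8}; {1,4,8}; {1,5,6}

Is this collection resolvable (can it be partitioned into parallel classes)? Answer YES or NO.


v = 9, block size k = 3, number of blocks = 12.
For resolvability, blocks must partition into parallel classes of size v/k = 3.
Total blocks must therefore be a multiple of 3: 12 = 3·4 + 0 ⇒ divisible ✓.
Greedy packing gives 4 candidate class(es). Each should be a full parallel class (size 3, covers all 9 points).
  Class 1 (3 blocks): {0,1,3}; {4,5,7}; {2,6,8}. Points covered: [0, 1, 2, 3, 4, 5, 6, 7, 8].
  Class 2 (3 blocks): {0,2,5}; {3,6,7}; {1,4,8}. Points covered: [0, 1, 2, 3, 4, 5, 6, 7, 8].
  Class 3 (3 blocks): {2,3,4}; {0,7,8}; {1,5,6}. Points covered: [0, 1, 2, 3, 4, 5, 6, 7, 8].
  Class 4 (3 blocks): {1,2,7}; {3,5,8}; {0,4,6}. Points covered: [0, 1, 2, 3, 4, 5, 6, 7, 8].
All classes full (size 3)? YES. All classes cover every point? YES.
Resolvable? YES.

YES


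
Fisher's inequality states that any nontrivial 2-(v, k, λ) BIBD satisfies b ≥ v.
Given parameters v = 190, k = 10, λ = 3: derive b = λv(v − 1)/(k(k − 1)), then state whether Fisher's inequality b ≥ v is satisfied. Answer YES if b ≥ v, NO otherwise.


b = λv(v − 1)/(k(k − 1)) = 3·190·189/(10·9) = 107730/90 = 1197.
Compare with v = 190: b ≥ v, so Fisher's inequality holds.

YES


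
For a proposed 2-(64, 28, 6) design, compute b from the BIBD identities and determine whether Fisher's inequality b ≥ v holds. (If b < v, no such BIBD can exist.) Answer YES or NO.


r = λ(v − 1)/(k − 1) = 6·63/27 = 14.
b = vr/k = 64·14/28 = 32.
Fisher's inequality: b ≥ v ⇔ 32 ≥ 64? NO.

NO


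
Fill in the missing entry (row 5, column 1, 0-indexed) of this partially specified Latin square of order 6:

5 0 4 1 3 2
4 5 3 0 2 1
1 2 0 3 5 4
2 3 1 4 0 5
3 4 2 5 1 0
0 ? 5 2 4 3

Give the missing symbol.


Row 5 contains symbols [0, 2, 3, 4, 5] — missing [1].
Column 1 contains symbols [0, 2, 3, 4, 5] — missing [1].
The missing symbol must appear in both missing sets; intersection = [1].
Therefore the hidden value is 1.

Missing value = 1.


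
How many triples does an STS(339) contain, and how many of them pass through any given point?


An STS(v) is a 2-(v, 3, 1) BIBD: block size k = 3, λ = 1.
Replication: r(k − 1) = λ(v − 1) ⇒ r·2 = 339 − 1 = 338 ⇒ r = 169.
Block count: bk = vr ⇒ b·3 = 339·169 = 57291 ⇒ b = 19097.
(Check via b = v(v − 1)/6 = 339·338/6 = 114582/6 = 19097.)

r = 169, b = 19097.


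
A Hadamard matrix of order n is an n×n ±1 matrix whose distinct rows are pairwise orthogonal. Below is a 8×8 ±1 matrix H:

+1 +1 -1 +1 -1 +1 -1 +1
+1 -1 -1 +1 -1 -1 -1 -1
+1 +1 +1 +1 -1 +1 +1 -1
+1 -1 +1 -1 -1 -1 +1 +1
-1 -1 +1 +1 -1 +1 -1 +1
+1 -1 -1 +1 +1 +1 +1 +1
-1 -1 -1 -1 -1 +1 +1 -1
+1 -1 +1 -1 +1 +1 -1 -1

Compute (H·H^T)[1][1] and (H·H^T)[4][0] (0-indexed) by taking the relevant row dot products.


Row 0 of H: [1, 1, -1, 1, -1, 1, -1, 1].
Row 1 of H: [1, -1, -1, 1, -1, -1, -1, -1].
Row 4 of H: [-1, -1, 1, 1, -1, 1, -1, 1].
(H·H^T)[1][1] = Σ_j H[1][j]·H[1][j] = (1)² + (-1)² + (-1)² + (1)² + (-1)² + (-1)² + (-1)² + (-1)² = 1 + 1 + 1 + 1 + 1 + 1 + 1 + 1 = 8.
(H·H^T)[4][0] = Σ_j H[4][j]·H[0][j] = (-1)·(1) + (-1)·(1) + (1)·(-1) + (1)·(1) + (-1)·(-1) + (1)·(1) + (-1)·(-1) + (1)·(1) = -1 + -1 + -1 + 1 + 1 + 1 + 1 + 1 = 2.
Rows 4 and 0 are not orthogonal (dot product = 2 ≠ 0), so H is not a Hadamard matrix.

(1,1) entry = 8; (4,0) entry = 2.


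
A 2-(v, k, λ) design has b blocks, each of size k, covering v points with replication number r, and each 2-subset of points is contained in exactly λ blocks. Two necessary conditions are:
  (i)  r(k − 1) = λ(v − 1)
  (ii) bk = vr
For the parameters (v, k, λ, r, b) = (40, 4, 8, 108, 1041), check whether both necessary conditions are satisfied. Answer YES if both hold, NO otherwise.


Condition (i): r(k − 1) = 108·3 = 324; λ(v − 1) = 8·39 = 312. Match? NO.
Condition (ii): bk = 1041·4 = 4164; vr = 40·108 = 4320. Match? NO.
Both conditions hold? NO.

NO


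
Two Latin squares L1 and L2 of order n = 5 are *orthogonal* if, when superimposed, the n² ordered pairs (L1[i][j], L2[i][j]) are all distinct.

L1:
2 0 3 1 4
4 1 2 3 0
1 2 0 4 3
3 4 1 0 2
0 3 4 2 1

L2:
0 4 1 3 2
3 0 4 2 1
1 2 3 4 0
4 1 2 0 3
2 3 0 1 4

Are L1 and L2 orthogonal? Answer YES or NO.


Form the n² = 25 superimposed pairs (L1[i][j], L2[i][j]), row by row (rows and columns indexed from 0):
row 0: (2,0) (0,4) (3,1) (1,3) (4,2)
row 1: (4,3) (1,0) (2,4) (3,2) (0,1)
row 2: (1,1) (2,2) (0,3) (4,4) (3,0)
row 3: (3,4) (4,1) (1,2) (0,0) (2,3)
row 4: (0,2) (3,3) (4,0) (2,1) (1,4)
Orthogonality requires all 25 pairs distinct.
Check by first coordinate: for each symbol s of L1, list the L2 entries in the n cells where L1 = s; they must all differ.
  L1 = 0: L2 entries (in reading order) 4, 1, 3, 0, 2 — all 5 distinct ✓
  L1 = 1: L2 entries (in reading order) 3, 0, 1, 2, 4 — all 5 distinct ✓
  L1 = 2: L2 entries (in reading order) 0, 4, 2, 3, 1 — all 5 distinct ✓
  L1 = 3: L2 entries (in reading order) 1, 2, 0, 4, 3 — all 5 distinct ✓
  L1 = 4: L2 entries (in reading order) 2, 3, 4, 1, 0 — all 5 distinct ✓
Every symbol of L1 meets every symbol of L2 exactly once, so all 25 pairs are distinct (25 of 25).
Conclusion: YES.

YES


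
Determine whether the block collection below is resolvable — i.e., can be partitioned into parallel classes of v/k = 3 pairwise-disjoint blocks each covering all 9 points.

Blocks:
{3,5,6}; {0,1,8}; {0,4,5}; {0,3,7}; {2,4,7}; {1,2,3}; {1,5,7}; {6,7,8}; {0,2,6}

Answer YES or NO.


v = 9, block size k = 3, number of blocks = 9.
For resolvability, blocks must partition into parallel classes of size v/k = 3.
Total blocks must therefore be a multiple of 3: 9 = 3·3 + 0 ⇒ divisible ✓.
Consider block {0,3,7}. It intersects every other block in the collection, so no parallel class of size 3 can contain it.
Since every block must belong to some parallel class in a resolution, the collection cannot be partitioned into parallel classes.
Resolvable? NO.

NO


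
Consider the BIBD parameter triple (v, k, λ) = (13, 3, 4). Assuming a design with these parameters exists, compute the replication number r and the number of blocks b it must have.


Any 2-(v, k, λ) BIBD satisfies two necessary conditions:
  (i)  Each point sits in r blocks, and counting incidences through any fixed point gives r(k − 1) = λ(v − 1), so r = λ(v − 1)/(k − 1).
  (ii) Total incidences bk = vr, so b = vr/k.
Step 1: r = λ(v − 1)/(k − 1) = 4·(13 − 1)/(3 − 1) = 4·12/2 = 48/2 = 24.
Step 2: b = vr/k = 13·24/3 = 312/3 = 104.
Check integrality: r = 24 ∈ Z ✓, b = 104 ∈ Z ✓.
(These identities are necessary conditions: they determine r and b for any design with these parameters, but do not by themselves prove that one exists.)

r = 24, b = 104.


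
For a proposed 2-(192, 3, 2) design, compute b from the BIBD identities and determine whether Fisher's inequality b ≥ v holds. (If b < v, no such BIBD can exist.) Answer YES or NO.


r = λ(v − 1)/(k − 1) = 2·191/2 = 191.
b = vr/k = 192·191/3 = 12224.
Fisher's inequality: b ≥ v ⇔ 12224 ≥ 192? YES.

YES


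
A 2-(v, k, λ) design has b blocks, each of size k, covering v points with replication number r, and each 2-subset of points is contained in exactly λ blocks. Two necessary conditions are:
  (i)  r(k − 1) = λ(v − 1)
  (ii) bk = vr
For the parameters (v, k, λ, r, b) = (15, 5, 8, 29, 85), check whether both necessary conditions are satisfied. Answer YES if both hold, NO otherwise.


Condition (i): r(k − 1) = 29·4 = 116; λ(v − 1) = 8·14 = 112. Match? NO.
Condition (ii): bk = 85·5 = 425; vr = 15·29 = 435. Match? NO.
Both conditions hold? NO.

NO


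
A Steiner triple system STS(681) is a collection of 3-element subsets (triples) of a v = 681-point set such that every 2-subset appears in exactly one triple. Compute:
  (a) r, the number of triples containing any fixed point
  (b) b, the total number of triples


An STS(v) is a 2-(v, 3, 1) BIBD: block size k = 3, λ = 1.
Replication: r(k − 1) = λ(v − 1) ⇒ r·2 = 681 − 1 = 680 ⇒ r = 340.
Block count: bk = vr ⇒ b·3 = 681·340 = 231540 ⇒ b = 77180.

r = 340, b = 77180.


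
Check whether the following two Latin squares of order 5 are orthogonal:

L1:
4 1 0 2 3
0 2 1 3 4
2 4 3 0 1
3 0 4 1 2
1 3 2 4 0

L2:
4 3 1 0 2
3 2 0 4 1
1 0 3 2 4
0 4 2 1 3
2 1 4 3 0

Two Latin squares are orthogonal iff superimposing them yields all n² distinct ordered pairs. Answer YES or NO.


Form the n² = 25 superimposed pairs (L1[i][j], L2[i][j]), row by row (rows and columns indexed from 0):
row 0: (4,4) (1,3) (0,1) (2,0) (3,2)
row 1: (0,3) (2,2) (1,0) (3,4) (4,1)
row 2: (2,1) (4,0) (3,3) (0,2) (1,4)
row 3: (3,0) (0,4) (4,2) (1,1) (2,3)
row 4: (1,2) (3,1) (2,4) (4,3) (0,0)
Orthogonality requires all 25 pairs distinct.
Check by first coordinate: for each symbol s of L1, list the L2 entries in the n cells where L1 = s; they must all differ.
  L1 = 0: L2 entries (in reading order) 1, 3, 2, 4, 0 — all 5 distinct ✓
  L1 = 1: L2 entries (in reading order) 3, 0, 4, 1, 2 — all 5 distinct ✓
  L1 = 2: L2 entries (in reading order) 0, 2, 1, 3, 4 — all 5 distinct ✓
  L1 = 3: L2 entries (in reading order) 2, 4, 3, 0, 1 — all 5 distinct ✓
  L1 = 4: L2 entries (in reading order) 4, 1, 0, 2, 3 — all 5 distinct ✓
Every symbol of L1 meets every symbol of L2 exactly once, so all 25 pairs are distinct (25 of 25).
Conclusion: YES.

YES


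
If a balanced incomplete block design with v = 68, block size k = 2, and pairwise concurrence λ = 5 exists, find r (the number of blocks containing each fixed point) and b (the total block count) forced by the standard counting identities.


Any 2-(v, k, λ) BIBD satisfies two necessary conditions:
  (i)  Each point sits in r blocks, and counting incidences through any fixed point gives r(k − 1) = λ(v − 1), so r = λ(v − 1)/(k − 1).
  (ii) Total incidences bk = vr, so b = vr/k.
Step 1: r = λ(v − 1)/(k − 1) = 5·(68 − 1)/(2 − 1) = 5·67/1 = 335/1 = 335.
Step 2: b = vr/k = 68·335/2 = 22780/2 = 11390.
Check integrality: r = 335 ∈ Z ✓, b = 11390 ∈ Z ✓.
(These identities are necessary conditions: they determine r and b for any design with these parameters, but do not by themselves prove that one exists.)

r = 335, b = 11390.


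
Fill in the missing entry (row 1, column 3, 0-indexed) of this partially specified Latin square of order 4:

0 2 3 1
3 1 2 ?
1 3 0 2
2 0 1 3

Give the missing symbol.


Row 1 contains symbols [1, 2, 3] — missing [0].
Column 3 contains symbols [1, 2, 3] — missing [0].
The missing symbol must appear in both missing sets; intersection = [0].
Therefore the hidden value is 0.

Missing value = 0.


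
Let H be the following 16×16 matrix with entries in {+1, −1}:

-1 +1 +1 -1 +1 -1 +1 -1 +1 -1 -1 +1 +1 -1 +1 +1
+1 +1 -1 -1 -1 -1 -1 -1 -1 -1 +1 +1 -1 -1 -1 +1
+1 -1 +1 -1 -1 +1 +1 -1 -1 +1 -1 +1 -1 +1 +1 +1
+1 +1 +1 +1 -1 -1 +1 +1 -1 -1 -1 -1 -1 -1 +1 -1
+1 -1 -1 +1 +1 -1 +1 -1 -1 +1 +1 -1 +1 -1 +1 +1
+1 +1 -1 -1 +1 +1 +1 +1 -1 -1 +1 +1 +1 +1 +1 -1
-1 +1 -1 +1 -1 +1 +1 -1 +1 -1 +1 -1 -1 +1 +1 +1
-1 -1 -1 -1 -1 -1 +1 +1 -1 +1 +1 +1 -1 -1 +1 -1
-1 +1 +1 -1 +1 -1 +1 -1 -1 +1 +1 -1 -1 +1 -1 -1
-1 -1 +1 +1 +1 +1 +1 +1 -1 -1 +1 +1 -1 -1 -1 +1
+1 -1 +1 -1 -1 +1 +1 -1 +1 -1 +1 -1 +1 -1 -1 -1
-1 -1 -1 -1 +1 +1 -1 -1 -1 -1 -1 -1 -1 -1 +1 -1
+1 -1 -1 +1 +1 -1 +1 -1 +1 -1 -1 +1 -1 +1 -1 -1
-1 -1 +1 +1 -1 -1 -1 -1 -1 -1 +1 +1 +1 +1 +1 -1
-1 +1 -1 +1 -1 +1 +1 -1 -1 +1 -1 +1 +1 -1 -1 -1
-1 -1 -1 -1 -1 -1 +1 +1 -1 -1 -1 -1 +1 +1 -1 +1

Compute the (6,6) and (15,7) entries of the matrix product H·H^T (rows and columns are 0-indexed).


Row 6 of H: [-1, 1, -1, 1, -1, 1, 1, -1, 1, -1, 1, -1, -1, 1, 1, 1].
Row 7 of H: [-1, -1, -1, -1, -1, -1, 1, 1, -1, 1, 1, 1, -1, -1, 1, -1].
Row 15 of H: [-1, -1, -1, -1, -1, -1, 1, 1, -1, -1, -1, -1, 1, 1, -1, 1].
(H·H^T)[6][6] = Σ_j H[6][j]·H[6][j] = (-1)² + (1)² + (-1)² + (1)² + (-1)² + (1)² + (1)² + (-1)² + (1)² + (-1)² + (1)² + (-1)² + (-1)² + (1)² + (1)² + (1)² = 1 + 1 + 1 + 1 + 1 + 1 + 1 + 1 + 1 + 1 + 1 + 1 + 1 + 1 + 1 + 1 = 16.
(H·H^T)[15][7] = Σ_j H[15][j]·H[7][j] = (-1)·(-1) + (-1)·(-1) + (-1)·(-1) + (-1)·(-1) + (-1)·(-1) + (-1)·(-1) + (1)·(1) + (1)·(1) + (-1)·(-1) + (-1)·(1) + (-1)·(1) + (-1)·(1) + (1)·(-1) + (1)·(-1) + (-1)·(1) + (1)·(-1) = 1 + 1 + 1 + 1 + 1 + 1 + 1 + 1 + 1 + -1 + -1 + -1 + -1 + -1 + -1 + -1 = 2.
Rows 15 and 7 are not orthogonal (dot product = 2 ≠ 0), so H is not a Hadamard matrix.

(6,6) entry = 16; (15,7) entry = 2.


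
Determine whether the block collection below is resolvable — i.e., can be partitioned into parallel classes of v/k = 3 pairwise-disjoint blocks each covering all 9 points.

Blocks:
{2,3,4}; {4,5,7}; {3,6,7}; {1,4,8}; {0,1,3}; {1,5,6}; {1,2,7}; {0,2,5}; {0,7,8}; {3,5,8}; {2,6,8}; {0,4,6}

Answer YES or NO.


v = 9, block size k = 3, number of blocks = 12.
For resolvability, blocks must partition into parallel classes of size v/k = 3.
Total blocks must therefore be a multiple of 3: 12 = 3·4 + 0 ⇒ divisible ✓.
Greedy packing gives 4 candidate class(es). Each should be a full parallel class (size 3, covers all 9 points).
  Class 1 (3 blocks): {2,3,4}; {1,5,6}; {0,7,8}. Points covered: [0, 1, 2, 3, 4, 5, 6, 7, 8].
  Class 2 (3 blocks): {4,5,7}; {0,1,3}; {2,6,8}. Points covered: [0, 1, 2, 3, 4, 5, 6, 7, 8].
  Class 3 (3 blocks): {3,6,7}; {1,4,8}; {0,2,5}. Points covered: [0, 1, 2, 3, 4, 5, 6, 7, 8].
  Class 4 (3 blocks): {1,2,7}; {3,5,8}; {0,4,6}. Points covered: [0, 1, 2, 3, 4, 5, 6, 7, 8].
All classes full (size 3)? YES. All classes cover every point? YES.
Resolvable? YES.

YES


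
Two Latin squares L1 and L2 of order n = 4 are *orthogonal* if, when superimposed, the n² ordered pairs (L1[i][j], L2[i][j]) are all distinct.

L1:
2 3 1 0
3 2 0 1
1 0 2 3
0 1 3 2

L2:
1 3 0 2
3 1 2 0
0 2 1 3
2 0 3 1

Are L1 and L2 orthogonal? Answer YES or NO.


Form the n² = 16 superimposed pairs (L1[i][j], L2[i][j]), row by row (rows and columns indexed from 0):
row 0: (2,1) (3,3) (1,0) (0,2)
row 1: (3,3) (2,1) (0,2) (1,0)
row 2: (1,0) (0,2) (2,1) (3,3)
row 3: (0,2) (1,0) (3,3) (2,1)
Orthogonality requires all 16 pairs distinct.
But the pair (3,3) repeats: cell (0,1) has L1 = 3, L2 = 3, and cell (1,0) has L1 = 3, L2 = 3.
A repeated pair means some other pair never occurs (only 4 distinct pairs out of 16), so the squares are not orthogonal.
Conclusion: NO.

NO


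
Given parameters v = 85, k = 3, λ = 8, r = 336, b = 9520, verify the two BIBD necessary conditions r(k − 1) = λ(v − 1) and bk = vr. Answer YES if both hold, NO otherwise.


Condition (i): r(k − 1) = 336·2 = 672; λ(v − 1) = 8·84 = 672. Match? YES.
Condition (ii): bk = 9520·3 = 28560; vr = 85·336 = 28560. Match? YES.
Both conditions hold? YES.

YES


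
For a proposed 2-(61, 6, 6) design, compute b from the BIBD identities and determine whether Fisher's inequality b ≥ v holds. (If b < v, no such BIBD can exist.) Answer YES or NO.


r = λ(v − 1)/(k − 1) = 6·60/5 = 72.
b = vr/k = 61·72/6 = 732.
Fisher's inequality: b ≥ v ⇔ 732 ≥ 61? YES.

YES


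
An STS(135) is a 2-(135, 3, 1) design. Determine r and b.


An STS(v) is a 2-(v, 3, 1) BIBD: block size k = 3, λ = 1.
Replication: r(k − 1) = λ(v − 1) ⇒ r·2 = 135 − 1 = 134 ⇒ r = 67.
Block count: b = v(v − 1)/6 = 135·134/6 = 18090/6 = 3015.
(Check via bk = vr: 3015·3 = 9045 = 135·67 = 9045 ✓.)

r = 67, b = 3015.


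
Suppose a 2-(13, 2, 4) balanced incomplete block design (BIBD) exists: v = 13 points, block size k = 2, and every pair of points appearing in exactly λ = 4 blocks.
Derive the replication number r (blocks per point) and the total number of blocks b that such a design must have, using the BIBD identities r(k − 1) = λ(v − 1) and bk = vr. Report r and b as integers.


Any 2-(v, k, λ) BIBD satisfies two necessary conditions:
  (i)  Each point sits in r blocks, and counting incidences through any fixed point gives r(k − 1) = λ(v − 1), so r = λ(v − 1)/(k − 1).
  (ii) Total incidences bk = vr, so b = vr/k.
Step 1: r = λ(v − 1)/(k − 1) = 4·(13 − 1)/(2 − 1) = 4·12/1 = 48/1 = 48.
Step 2: b = vr/k = 13·48/2 = 624/2 = 312.
Check integrality: r = 48 ∈ Z ✓, b = 312 ∈ Z ✓.
(These identities are necessary conditions: they determine r and b for any design with these parameters, but do not by themselves prove that one exists.)

r = 48, b = 312.


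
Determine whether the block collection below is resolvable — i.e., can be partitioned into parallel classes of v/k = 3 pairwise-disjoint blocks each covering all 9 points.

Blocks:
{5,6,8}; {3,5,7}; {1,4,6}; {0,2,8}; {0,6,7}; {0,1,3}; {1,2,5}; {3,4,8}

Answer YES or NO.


v = 9, block size k = 3, number of blocks = 8.
For resolvability, blocks must partition into parallel classes of size v/k = 3.
Total blocks must therefore be a multiple of 3: 8 = 3·2 + 2 ⇒ not divisible ✗.
Resolvable? NO.

NO


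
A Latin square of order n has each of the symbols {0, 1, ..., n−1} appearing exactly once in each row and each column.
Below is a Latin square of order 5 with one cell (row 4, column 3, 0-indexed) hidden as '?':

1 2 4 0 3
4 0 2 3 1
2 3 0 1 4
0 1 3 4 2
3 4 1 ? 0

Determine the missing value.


Row 4 contains symbols [0, 1, 3, 4] — missing [2].
Column 3 contains symbols [0, 1, 3, 4] — missing [2].
The missing symbol must appear in both missing sets; intersection = [2].
Therefore the hidden value is 2.

Missing value = 2.
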